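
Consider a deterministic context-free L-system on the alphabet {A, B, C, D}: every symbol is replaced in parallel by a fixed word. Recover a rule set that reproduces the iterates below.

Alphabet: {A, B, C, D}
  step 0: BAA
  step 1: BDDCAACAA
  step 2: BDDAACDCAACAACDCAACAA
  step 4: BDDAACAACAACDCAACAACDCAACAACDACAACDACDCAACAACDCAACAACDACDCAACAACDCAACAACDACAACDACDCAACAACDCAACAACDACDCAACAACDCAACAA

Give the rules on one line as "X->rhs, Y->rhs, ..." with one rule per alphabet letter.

A->CAA, B->BDD, C->CD, D->A

  step 1 ⇒ step 2: BDDCAACAA ⇒ BDD·A·A·CD·CAA·CAA·CD·CAA·CAA
    A ↦ CAA
    B ↦ BDD
    C ↦ CD
    D ↦ A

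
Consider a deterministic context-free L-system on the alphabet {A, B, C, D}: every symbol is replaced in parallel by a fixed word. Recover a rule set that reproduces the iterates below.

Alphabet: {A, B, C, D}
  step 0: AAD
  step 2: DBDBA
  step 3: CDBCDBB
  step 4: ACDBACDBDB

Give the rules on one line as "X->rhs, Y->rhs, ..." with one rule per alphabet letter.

A->B, B->DB, C->A, D->C

  step 3 ⇒ step 4: CDBCDBB ⇒ A·C·DB·A·C·DB·DB
    B ↦ DB
    C ↦ A
    D ↦ C
  step 2 ⇒ step 3: DBDBA ⇒ C·DB·C·DB·B
    A ↦ B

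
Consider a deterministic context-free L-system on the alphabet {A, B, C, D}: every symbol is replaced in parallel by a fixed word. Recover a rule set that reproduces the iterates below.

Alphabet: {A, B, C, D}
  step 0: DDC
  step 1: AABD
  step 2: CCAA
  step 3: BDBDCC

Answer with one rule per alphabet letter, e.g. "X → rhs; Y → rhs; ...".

  step 2 ⇒ step 3: CCAA ⇒ BD·BD·C·C
    A ↦ C
    C ↦ BD
  step 1 ⇒ step 2: AABD ⇒ C·C·A·A
    B ↦ A
  step 0 ⇒ step 1: DDC ⇒ A·A·BD
    D ↦ A

A->C, B->A, C->BD, D->A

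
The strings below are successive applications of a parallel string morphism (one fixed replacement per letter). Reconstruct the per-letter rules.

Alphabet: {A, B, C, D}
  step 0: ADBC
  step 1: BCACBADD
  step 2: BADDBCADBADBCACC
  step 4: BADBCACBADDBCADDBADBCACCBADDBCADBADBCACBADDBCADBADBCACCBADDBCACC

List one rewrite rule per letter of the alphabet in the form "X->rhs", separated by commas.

  step 1 ⇒ step 2: BCACBADD ⇒ BAD·D·BCA·D·BAD·BCA·C·C
    A ↦ BCA
    B ↦ BAD
    C ↦ D
    D ↦ C

A->BCA, B->BAD, C->D, D->C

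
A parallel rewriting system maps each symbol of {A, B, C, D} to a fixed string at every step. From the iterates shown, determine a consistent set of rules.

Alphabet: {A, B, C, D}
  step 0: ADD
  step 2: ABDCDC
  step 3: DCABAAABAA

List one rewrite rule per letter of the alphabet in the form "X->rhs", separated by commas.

  step 2 ⇒ step 3: ABDCDC ⇒ D·C·AB·AA·AB·AA
    A ↦ D
    B ↦ C
    C ↦ AA
    D ↦ AB

A->D, B->C, C->AA, D->AB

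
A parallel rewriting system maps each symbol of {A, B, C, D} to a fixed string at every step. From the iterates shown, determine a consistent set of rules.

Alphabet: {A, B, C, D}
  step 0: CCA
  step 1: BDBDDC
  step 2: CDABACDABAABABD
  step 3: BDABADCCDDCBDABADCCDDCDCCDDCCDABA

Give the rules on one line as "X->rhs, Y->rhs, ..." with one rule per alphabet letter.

A->DC, B->CD, C->BD, D->ABA

  step 2 ⇒ step 3: CDABACDABAABABD ⇒ BD·ABA·DC·CD·DC·BD·ABA·DC·CD·DC·DC·CD·DC·CD·ABA
    A ↦ DC
    B ↦ CD
    C ↦ BD
    D ↦ ABA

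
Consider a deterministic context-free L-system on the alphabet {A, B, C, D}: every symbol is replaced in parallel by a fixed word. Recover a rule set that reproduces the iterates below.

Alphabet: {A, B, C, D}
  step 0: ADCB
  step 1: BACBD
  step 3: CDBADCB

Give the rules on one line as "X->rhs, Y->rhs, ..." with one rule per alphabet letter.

A->BA, B->D, C->B, D->C

  step 0 ⇒ step 1: ADCB ⇒ BA·C·B·D
    A ↦ BA
    B ↦ D
    C ↦ B
    D ↦ C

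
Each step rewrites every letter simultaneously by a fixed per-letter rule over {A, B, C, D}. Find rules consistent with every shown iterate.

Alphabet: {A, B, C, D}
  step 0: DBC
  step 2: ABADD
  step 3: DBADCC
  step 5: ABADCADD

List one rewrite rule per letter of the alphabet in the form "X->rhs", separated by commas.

  step 2 ⇒ step 3: ABADD ⇒ D·BA·D·C·C
    A ↦ D
    B ↦ BA
    D ↦ C
    C ↦ A  (constrained at step 0)

A->D, B->BA, C->A, D->C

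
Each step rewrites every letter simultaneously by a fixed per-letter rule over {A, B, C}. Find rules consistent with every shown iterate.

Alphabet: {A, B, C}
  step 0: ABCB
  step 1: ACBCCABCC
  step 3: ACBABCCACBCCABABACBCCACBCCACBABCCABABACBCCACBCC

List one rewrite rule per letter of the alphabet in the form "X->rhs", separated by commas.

  step 0 ⇒ step 1: ABCB ⇒ ACB·CC·AB·CC
    A ↦ ACB
    B ↦ CC
    C ↦ AB

A->ACB, B->CC, C->AB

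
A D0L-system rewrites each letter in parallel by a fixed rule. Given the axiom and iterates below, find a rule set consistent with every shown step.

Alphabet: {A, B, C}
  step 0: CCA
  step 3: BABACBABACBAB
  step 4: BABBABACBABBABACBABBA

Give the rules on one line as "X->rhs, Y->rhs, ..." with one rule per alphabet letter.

  step 3 ⇒ step 4: BABACBABACBAB ⇒ BA·B·BA·B·AC·BA·B·BA·B·AC·BA·B·BA
    A ↦ B
    B ↦ BA
    C ↦ AC

A->B, B->BA, C->AC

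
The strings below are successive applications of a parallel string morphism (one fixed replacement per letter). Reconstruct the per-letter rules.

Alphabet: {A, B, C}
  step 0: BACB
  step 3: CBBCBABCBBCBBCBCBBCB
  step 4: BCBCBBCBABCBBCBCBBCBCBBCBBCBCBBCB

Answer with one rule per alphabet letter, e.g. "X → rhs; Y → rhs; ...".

  step 3 ⇒ step 4: CBBCBABCBBCBBCBCBBCB ⇒ B·CB·CB·B·CB·AB·CB·B·CB·CB·B·CB·CB·B·CB·B·CB·CB·B·CB
    A ↦ AB
    B ↦ CB
    C ↦ B

A->AB, B->CB, C->B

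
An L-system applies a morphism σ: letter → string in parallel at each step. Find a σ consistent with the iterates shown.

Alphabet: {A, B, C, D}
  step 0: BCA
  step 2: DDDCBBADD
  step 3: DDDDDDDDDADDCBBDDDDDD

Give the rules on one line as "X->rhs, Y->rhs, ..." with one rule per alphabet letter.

  step 2 ⇒ step 3: DDDCBBADD ⇒ DDD·DDD·DDD·A·D·D·CBB·DDD·DDD
    A ↦ CBB
    B ↦ D
    C ↦ A
    D ↦ DDD

A->CBB, B->D, C->A, D->DDD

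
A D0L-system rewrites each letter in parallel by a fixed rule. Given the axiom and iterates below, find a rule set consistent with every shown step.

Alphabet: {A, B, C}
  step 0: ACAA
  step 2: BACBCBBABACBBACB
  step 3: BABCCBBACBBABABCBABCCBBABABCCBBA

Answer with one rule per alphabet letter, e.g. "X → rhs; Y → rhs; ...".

A->BC, B->BA, C->CB

  step 2 ⇒ step 3: BACBCBBABACBBACB ⇒ BA·BC·CB·BA·CB·BA·BA·BC·BA·BC·CB·BA·BA·BC·CB·BA
    A ↦ BC
    B ↦ BA
    C ↦ CB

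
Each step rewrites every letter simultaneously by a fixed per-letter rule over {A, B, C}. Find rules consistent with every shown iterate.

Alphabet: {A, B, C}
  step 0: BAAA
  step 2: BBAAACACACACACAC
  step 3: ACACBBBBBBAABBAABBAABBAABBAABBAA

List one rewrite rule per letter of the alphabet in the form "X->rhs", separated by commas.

  step 2 ⇒ step 3: BBAAACACACACACAC ⇒ AC·AC·BB·BB·BB·AA·BB·AA·BB·AA·BB·AA·BB·AA·BB·AA
    A ↦ BB
    B ↦ AC
    C ↦ AA

A->BB, B->AC, C->AA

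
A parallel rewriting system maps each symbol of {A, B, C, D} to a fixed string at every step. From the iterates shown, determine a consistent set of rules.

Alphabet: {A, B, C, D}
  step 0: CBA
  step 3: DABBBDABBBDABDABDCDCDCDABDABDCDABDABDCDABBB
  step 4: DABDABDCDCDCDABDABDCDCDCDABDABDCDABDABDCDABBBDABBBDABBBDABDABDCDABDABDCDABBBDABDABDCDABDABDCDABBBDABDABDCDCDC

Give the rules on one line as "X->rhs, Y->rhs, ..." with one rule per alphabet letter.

A->DAB, B->DC, C->BB, D->DAB

  step 3 ⇒ step 4: DABBBDABBBDABDABDCDCDCDABDABDCDABDABDCDABBB ⇒ DAB·DAB·DC·DC·DC·DAB·DAB·DC·DC·DC·DAB·DAB·DC·DAB·DAB·DC·DAB·BB·DAB·BB·DAB·BB·DAB·DAB·DC·DAB·DAB·DC·DAB·BB·DAB·DAB·DC·DAB·DAB·DC·DAB·BB·DAB·DAB·DC·DC·DC
    A ↦ DAB
    B ↦ DC
    C ↦ BB
    D ↦ DAB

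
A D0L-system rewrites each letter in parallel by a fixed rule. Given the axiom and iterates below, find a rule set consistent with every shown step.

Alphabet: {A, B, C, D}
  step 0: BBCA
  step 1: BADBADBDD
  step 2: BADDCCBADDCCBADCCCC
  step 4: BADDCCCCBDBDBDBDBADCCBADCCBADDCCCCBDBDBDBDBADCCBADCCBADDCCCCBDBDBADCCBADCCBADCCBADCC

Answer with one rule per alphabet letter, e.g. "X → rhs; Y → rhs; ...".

A->D, B->BAD, C->BD, D->CC

  step 1 ⇒ step 2: BADBADBDD ⇒ BAD·D·CC·BAD·D·CC·BAD·CC·CC
    A ↦ D
    B ↦ BAD
    D ↦ CC
  step 0 ⇒ step 1: BBCA ⇒ BAD·BAD·BD·D
    C ↦ BD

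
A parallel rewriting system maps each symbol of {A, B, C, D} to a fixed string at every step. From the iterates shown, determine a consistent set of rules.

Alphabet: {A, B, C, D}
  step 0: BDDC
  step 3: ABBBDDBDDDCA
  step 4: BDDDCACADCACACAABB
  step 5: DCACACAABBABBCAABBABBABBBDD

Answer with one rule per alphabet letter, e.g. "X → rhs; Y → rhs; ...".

  step 4 ⇒ step 5: BDDDCACADCACACAABB ⇒ D·CA·CA·CA·AB·B·AB·B·CA·AB·B·AB·B·AB·B·B·D·D
    A ↦ B
    B ↦ D
    C ↦ AB
    D ↦ CA

A->B, B->D, C->AB, D->CA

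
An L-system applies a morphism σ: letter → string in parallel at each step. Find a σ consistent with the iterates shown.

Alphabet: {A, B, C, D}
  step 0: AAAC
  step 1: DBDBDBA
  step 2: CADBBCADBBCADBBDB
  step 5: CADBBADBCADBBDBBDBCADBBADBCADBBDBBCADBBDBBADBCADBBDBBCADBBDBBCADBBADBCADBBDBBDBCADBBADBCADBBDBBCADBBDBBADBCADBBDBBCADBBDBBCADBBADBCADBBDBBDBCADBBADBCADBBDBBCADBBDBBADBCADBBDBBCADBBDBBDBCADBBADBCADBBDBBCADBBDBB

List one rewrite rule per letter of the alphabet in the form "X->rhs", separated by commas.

A->DB, B->DBB, C->A, D->CA

  step 1 ⇒ step 2: DBDBDBA ⇒ CA·DBB·CA·DBB·CA·DBB·DB
    A ↦ DB
    B ↦ DBB
    D ↦ CA
  step 0 ⇒ step 1: AAAC ⇒ DB·DB·DB·A
    C ↦ A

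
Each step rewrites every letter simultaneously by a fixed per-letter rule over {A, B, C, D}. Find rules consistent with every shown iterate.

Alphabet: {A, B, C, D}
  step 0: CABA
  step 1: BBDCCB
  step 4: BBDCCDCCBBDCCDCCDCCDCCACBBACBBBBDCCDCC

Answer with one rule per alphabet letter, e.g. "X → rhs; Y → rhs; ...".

A->B, B->DCC, C->B, D->AC

  step 0 ⇒ step 1: CABA ⇒ B·B·DCC·B
    A ↦ B
    B ↦ DCC
    C ↦ B
    D ↦ AC  (constrained at step 1)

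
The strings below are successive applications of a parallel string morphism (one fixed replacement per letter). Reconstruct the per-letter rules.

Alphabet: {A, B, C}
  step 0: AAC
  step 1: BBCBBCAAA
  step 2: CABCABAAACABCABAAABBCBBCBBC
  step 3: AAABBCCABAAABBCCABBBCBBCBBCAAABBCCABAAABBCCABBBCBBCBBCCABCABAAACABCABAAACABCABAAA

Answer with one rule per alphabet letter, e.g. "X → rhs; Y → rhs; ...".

  step 2 ⇒ step 3: CABCABAAACABCABAAABBCBBCBBC ⇒ AAA·BBC·CAB·AAA·BBC·CAB·BBC·BBC·BBC·AAA·BBC·CAB·AAA·BBC·CAB·BBC·BBC·BBC·CAB·CAB·AAA·CAB·CAB·AAA·CAB·CAB·AAA
    A ↦ BBC
    B ↦ CAB
    C ↦ AAA

A->BBC, B->CAB, C->AAA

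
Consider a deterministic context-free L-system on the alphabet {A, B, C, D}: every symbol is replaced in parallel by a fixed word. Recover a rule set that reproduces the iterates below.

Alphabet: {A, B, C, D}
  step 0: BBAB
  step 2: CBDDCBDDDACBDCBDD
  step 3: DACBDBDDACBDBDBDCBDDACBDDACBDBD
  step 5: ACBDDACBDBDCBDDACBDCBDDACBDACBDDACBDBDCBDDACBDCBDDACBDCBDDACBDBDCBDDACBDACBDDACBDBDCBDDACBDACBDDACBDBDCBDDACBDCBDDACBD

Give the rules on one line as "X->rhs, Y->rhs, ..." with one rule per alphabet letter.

A->CBD, B->AC, C->D, D->BD

  step 2 ⇒ step 3: CBDDCBDDDACBDCBDD ⇒ D·AC·BD·BD·D·AC·BD·BD·BD·CBD·D·AC·BD·D·AC·BD·BD
    A ↦ CBD
    B ↦ AC
    C ↦ D
    D ↦ BD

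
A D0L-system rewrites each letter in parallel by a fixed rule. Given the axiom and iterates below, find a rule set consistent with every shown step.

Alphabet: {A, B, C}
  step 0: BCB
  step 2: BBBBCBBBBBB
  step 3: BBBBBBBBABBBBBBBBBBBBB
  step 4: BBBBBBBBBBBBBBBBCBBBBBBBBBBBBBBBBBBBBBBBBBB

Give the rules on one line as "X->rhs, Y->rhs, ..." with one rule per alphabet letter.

A->C, B->BB, C->AB

  step 3 ⇒ step 4: BBBBBBBBABBBBBBBBBBBBB ⇒ BB·BB·BB·BB·BB·BB·BB·BB·C·BB·BB·BB·BB·BB·BB·BB·BB·BB·BB·BB·BB·BB
    A ↦ C
    B ↦ BB
  step 2 ⇒ step 3: BBBBCBBBBBB ⇒ BB·BB·BB·BB·AB·BB·BB·BB·BB·BB·BB
    C ↦ AB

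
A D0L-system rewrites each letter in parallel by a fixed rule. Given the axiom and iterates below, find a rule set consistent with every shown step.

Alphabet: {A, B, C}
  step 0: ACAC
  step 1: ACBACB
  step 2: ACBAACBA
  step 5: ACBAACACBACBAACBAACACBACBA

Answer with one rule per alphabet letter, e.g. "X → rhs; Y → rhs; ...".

  step 1 ⇒ step 2: ACBACB ⇒ AC·B·A·AC·B·A
    A ↦ AC
    B ↦ A
    C ↦ B

A->AC, B->A, C->B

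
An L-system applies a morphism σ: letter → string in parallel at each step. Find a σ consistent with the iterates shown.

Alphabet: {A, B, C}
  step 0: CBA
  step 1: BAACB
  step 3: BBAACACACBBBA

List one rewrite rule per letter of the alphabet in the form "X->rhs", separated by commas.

  step 0 ⇒ step 1: CBA ⇒ BA·AC·B
    A ↦ B
    B ↦ AC
    C ↦ BA

A->B, B->AC, C->BA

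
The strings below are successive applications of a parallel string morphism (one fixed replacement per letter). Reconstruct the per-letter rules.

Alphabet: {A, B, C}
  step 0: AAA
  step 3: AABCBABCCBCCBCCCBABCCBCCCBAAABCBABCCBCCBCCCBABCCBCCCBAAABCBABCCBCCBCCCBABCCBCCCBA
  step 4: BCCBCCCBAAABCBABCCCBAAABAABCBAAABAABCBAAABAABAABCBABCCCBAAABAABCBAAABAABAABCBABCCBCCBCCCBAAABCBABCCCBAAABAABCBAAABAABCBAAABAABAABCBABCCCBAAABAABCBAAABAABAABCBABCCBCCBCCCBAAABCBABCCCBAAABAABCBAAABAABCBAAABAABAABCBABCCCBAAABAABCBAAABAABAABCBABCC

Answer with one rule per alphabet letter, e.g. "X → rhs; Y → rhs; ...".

A->BCC, B->CBA, C->AAB

  step 3 ⇒ step 4: AABCBABCCBCCBCCCBABCCBCCCBAAABCBABCCBCCBCCCBABCCBCCCBAAABCBABCCBCCBCCCBABCCBCCCBA ⇒ BCC·BCC·CBA·AAB·CBA·BCC·CBA·AAB·AAB·CBA·AAB·AAB·CBA·AAB·AAB·AAB·CBA·BCC·CBA·AAB·AAB·CBA·AAB·AAB·AAB·CBA·BCC·BCC·BCC·CBA·AAB·CBA·BCC·CBA·AAB·AAB·CBA·AAB·AAB·CBA·AAB·AAB·AAB·CBA·BCC·CBA·AAB·AAB·CBA·AAB·AAB·AAB·CBA·BCC·BCC·BCC·CBA·AAB·CBA·BCC·CBA·AAB·AAB·CBA·AAB·AAB·CBA·AAB·AAB·AAB·CBA·BCC·CBA·AAB·AAB·CBA·AAB·AAB·AAB·CBA·BCC
    A ↦ BCC
    B ↦ CBA
    C ↦ AAB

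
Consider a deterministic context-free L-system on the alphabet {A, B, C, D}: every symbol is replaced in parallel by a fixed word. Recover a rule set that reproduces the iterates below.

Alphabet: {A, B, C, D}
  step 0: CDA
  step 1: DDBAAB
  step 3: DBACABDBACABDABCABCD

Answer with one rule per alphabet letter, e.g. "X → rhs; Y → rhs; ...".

  step 0 ⇒ step 1: CDA ⇒ D·DBA·AB
    A ↦ AB
    C ↦ D
    D ↦ DBA
    B ↦ C  (constrained at step 1)

A->AB, B->C, C->D, D->DBA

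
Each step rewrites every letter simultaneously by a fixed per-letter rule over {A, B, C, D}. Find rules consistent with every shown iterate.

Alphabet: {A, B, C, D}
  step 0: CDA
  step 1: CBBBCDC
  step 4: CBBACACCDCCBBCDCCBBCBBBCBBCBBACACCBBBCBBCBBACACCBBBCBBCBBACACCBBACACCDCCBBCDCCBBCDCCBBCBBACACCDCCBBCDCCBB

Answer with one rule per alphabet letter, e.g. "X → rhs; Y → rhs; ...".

  step 0 ⇒ step 1: CDA ⇒ CBB·B·CDC
    A ↦ CDC
    C ↦ CBB
    D ↦ B
    B ↦ AC  (constrained at step 1)

A->CDC, B->AC, C->CBB, D->B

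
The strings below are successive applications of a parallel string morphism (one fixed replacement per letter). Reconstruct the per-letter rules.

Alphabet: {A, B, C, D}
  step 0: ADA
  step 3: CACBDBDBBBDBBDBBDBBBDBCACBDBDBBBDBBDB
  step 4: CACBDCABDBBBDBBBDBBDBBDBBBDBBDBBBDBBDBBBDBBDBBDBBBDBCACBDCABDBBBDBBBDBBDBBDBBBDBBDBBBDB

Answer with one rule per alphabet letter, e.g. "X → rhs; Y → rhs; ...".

A->CBD, B->BDB, C->CA, D->B

  step 3 ⇒ step 4: CACBDBDBBBDBBDBBDBBBDBCACBDBDBBBDBBDB ⇒ CA·CBD·CA·BDB·B·BDB·B·BDB·BDB·BDB·B·BDB·BDB·B·BDB·BDB·B·BDB·BDB·BDB·B·BDB·CA·CBD·CA·BDB·B·BDB·B·BDB·BDB·BDB·B·BDB·BDB·B·BDB
    A ↦ CBD
    B ↦ BDB
    C ↦ CA
    D ↦ B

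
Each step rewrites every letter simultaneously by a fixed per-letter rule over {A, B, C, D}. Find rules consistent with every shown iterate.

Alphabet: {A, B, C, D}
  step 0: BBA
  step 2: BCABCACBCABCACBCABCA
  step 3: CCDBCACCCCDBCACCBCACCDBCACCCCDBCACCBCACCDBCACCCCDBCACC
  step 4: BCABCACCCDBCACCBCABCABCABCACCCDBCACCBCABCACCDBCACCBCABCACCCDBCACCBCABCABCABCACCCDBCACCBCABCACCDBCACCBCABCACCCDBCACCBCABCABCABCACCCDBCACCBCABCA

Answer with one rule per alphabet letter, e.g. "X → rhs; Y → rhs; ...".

A->CC, B->CCD, C->BCA, D->C

  step 3 ⇒ step 4: CCDBCACCCCDBCACCBCACCDBCACCCCDBCACCBCACCDBCACCCCDBCACC ⇒ BCA·BCA·C·CCD·BCA·CC·BCA·BCA·BCA·BCA·C·CCD·BCA·CC·BCA·BCA·CCD·BCA·CC·BCA·BCA·C·CCD·BCA·CC·BCA·BCA·BCA·BCA·C·CCD·BCA·CC·BCA·BCA·CCD·BCA·CC·BCA·BCA·C·CCD·BCA·CC·BCA·BCA·BCA·BCA·C·CCD·BCA·CC·BCA·BCA
    A ↦ CC
    B ↦ CCD
    C ↦ BCA
    D ↦ C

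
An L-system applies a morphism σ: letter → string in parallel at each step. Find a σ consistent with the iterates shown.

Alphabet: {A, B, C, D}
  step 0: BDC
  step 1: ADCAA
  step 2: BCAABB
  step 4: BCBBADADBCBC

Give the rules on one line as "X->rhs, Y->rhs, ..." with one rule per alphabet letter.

  step 1 ⇒ step 2: ADCAA ⇒ B·C·AA·B·B
    A ↦ B
    C ↦ AA
    D ↦ C
  step 0 ⇒ step 1: BDC ⇒ AD·C·AA
    B ↦ AD

A->B, B->AD, C->AA, D->C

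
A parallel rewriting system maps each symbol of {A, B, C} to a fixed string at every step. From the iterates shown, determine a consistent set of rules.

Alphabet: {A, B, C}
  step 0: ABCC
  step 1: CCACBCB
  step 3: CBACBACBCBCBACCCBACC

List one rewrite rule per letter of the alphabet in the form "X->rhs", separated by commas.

  step 0 ⇒ step 1: ABCC ⇒ CC·A·CB·CB
    A ↦ CC
    B ↦ A
    C ↦ CB

A->CC, B->A, C->CB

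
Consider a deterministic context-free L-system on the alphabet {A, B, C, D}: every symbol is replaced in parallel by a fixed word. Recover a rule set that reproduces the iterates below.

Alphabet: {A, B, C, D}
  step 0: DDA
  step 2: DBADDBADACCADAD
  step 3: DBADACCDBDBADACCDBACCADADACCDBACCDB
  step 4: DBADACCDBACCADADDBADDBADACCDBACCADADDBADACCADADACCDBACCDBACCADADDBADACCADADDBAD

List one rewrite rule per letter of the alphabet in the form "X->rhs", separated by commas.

A->ACC, B->AD, C->AD, D->DB

  step 3 ⇒ step 4: DBADACCDBDBADACCDBACCADADACCDBACCDB ⇒ DB·AD·ACC·DB·ACC·AD·AD·DB·AD·DB·AD·ACC·DB·ACC·AD·AD·DB·AD·ACC·AD·AD·ACC·DB·ACC·DB·ACC·AD·AD·DB·AD·ACC·AD·AD·DB·AD
    A ↦ ACC
    B ↦ AD
    C ↦ AD
    D ↦ DB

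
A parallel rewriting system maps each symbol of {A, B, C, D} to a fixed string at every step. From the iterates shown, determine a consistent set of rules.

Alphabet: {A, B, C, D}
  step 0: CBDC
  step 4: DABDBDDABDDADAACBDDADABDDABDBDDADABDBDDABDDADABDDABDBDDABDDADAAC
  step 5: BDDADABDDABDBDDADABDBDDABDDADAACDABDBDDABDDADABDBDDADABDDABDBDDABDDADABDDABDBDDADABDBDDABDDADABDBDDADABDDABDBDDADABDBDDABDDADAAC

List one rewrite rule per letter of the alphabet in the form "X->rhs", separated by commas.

A->DA, B->DA, C->AC, D->BD

  step 4 ⇒ step 5: DABDBDDABDDADAACBDDADABDDABDBDDADABDBDDABDDADABDDABDBDDABDDADAAC ⇒ BD·DA·DA·BD·DA·BD·BD·DA·DA·BD·BD·DA·BD·DA·DA·AC·DA·BD·BD·DA·BD·DA·DA·BD·BD·DA·DA·BD·DA·BD·BD·DA·BD·DA·DA·BD·DA·BD·BD·DA·DA·BD·BD·DA·BD·DA·DA·BD·BD·DA·DA·BD·DA·BD·BD·DA·DA·BD·BD·DA·BD·DA·DA·AC
    A ↦ DA
    B ↦ DA
    C ↦ AC
    D ↦ BD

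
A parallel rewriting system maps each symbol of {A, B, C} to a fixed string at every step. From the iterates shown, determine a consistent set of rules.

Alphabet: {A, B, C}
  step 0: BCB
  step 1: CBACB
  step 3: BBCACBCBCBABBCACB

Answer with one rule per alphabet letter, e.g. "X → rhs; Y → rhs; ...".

A->BBC, B->CB, C->A

  step 0 ⇒ step 1: BCB ⇒ CB·A·CB
    B ↦ CB
    C ↦ A
    A ↦ BBC  (constrained at step 1)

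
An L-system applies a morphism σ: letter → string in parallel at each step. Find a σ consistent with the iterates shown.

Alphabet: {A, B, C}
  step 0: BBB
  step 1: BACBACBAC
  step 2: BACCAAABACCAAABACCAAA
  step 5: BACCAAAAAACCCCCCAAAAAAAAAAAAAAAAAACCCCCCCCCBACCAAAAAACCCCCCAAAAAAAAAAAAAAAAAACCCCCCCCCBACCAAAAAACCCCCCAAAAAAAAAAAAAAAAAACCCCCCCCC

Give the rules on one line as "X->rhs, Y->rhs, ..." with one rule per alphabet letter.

A->C, B->BAC, C->AAA

  step 1 ⇒ step 2: BACBACBAC ⇒ BAC·C·AAA·BAC·C·AAA·BAC·C·AAA
    A ↦ C
    B ↦ BAC
    C ↦ AAA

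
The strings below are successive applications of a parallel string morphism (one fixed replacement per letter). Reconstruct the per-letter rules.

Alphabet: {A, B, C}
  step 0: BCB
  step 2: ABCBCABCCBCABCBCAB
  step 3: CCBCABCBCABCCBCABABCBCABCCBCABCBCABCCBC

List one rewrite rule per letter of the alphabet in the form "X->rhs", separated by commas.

A->C, B->CBC, C->AB

  step 2 ⇒ step 3: ABCBCABCCBCABCBCAB ⇒ C·CBC·AB·CBC·AB·C·CBC·AB·AB·CBC·AB·C·CBC·AB·CBC·AB·C·CBC
    A ↦ C
    B ↦ CBC
    C ↦ AB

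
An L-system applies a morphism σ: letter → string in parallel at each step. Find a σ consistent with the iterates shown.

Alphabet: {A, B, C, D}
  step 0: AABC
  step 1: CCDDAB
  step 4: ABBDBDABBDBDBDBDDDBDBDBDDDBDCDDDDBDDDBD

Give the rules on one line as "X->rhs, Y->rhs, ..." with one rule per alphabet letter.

A->C, B->DD, C->AB, D->BD

  step 0 ⇒ step 1: AABC ⇒ C·C·DD·AB
    A ↦ C
    B ↦ DD
    C ↦ AB
    D ↦ BD  (constrained at step 1)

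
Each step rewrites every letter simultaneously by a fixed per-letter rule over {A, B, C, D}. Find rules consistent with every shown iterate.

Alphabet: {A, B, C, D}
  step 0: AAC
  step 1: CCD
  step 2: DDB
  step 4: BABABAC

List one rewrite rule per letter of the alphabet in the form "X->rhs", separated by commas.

A->C, B->BA, C->D, D->B

  step 1 ⇒ step 2: CCD ⇒ D·D·B
    C ↦ D
    D ↦ B
  step 0 ⇒ step 1: AAC ⇒ C·C·D
    A ↦ C
    B ↦ BA  (constrained at step 2)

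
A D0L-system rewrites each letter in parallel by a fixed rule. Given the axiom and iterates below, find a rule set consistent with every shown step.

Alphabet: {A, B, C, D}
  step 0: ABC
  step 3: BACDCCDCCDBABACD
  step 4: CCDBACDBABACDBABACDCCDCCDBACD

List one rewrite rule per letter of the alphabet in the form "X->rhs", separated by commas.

  step 3 ⇒ step 4: BACDCCDCCDBABACD ⇒ CC·D·BA·CD·BA·BA·CD·BA·BA·CD·CC·D·CC·D·BA·CD
    A ↦ D
    B ↦ CC
    C ↦ BA
    D ↦ CD

A->D, B->CC, C->BA, D->CD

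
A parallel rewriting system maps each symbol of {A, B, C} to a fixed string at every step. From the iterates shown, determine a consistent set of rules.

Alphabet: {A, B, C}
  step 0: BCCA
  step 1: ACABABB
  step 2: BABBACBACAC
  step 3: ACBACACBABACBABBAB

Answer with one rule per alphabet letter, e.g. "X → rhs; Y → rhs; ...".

A->B, B->AC, C->AB

  step 2 ⇒ step 3: BABBACBACAC ⇒ AC·B·AC·AC·B·AB·AC·B·AB·B·AB
    A ↦ B
    B ↦ AC
    C ↦ AB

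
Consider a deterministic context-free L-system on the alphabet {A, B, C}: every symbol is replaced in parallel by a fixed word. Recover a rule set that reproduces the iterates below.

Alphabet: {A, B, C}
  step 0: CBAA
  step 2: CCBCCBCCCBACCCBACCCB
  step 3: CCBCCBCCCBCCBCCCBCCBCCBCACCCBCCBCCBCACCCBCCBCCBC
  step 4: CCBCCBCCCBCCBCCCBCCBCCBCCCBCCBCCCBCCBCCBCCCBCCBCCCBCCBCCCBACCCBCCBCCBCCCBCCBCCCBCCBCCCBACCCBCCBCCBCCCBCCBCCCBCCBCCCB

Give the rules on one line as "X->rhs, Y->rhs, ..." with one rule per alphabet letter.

A->AC, B->C, C->CCB

  step 3 ⇒ step 4: CCBCCBCCCBCCBCCCBCCBCCBCACCCBCCBCCBCACCCBCCBCCBC ⇒ CCB·CCB·C·CCB·CCB·C·CCB·CCB·CCB·C·CCB·CCB·C·CCB·CCB·CCB·C·CCB·CCB·C·CCB·CCB·C·CCB·AC·CCB·CCB·CCB·C·CCB·CCB·C·CCB·CCB·C·CCB·AC·CCB·CCB·CCB·C·CCB·CCB·C·CCB·CCB·C·CCB
    A ↦ AC
    B ↦ C
    C ↦ CCB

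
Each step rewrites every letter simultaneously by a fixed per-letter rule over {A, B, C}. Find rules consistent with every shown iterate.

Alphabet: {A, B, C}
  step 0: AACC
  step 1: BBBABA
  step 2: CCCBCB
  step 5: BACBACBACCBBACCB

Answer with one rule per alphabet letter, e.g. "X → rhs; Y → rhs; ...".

  step 1 ⇒ step 2: BBBABA ⇒ C·C·C·B·C·B
    A ↦ B
    B ↦ C
  step 0 ⇒ step 1: AACC ⇒ B·B·BA·BA
    C ↦ BA

A->B, B->C, C->BA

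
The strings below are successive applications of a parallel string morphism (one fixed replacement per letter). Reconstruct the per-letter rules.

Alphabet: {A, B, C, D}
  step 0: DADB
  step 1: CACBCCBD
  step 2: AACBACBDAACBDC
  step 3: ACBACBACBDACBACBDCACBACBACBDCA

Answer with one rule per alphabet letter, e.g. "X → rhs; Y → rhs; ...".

A->ACB, B->CBD, C->A, D->C

  step 2 ⇒ step 3: AACBACBDAACBDC ⇒ ACB·ACB·A·CBD·ACB·A·CBD·C·ACB·ACB·A·CBD·C·A
    A ↦ ACB
    B ↦ CBD
    C ↦ A
    D ↦ C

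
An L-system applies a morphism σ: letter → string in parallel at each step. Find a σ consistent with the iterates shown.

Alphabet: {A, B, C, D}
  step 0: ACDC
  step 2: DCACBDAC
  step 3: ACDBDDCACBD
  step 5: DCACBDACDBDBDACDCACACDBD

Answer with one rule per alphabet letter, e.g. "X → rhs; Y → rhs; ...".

A->B, B->DC, C->D, D->AC

  step 2 ⇒ step 3: DCACBDAC ⇒ AC·D·B·D·DC·AC·B·D
    A ↦ B
    B ↦ DC
    C ↦ D
    D ↦ AC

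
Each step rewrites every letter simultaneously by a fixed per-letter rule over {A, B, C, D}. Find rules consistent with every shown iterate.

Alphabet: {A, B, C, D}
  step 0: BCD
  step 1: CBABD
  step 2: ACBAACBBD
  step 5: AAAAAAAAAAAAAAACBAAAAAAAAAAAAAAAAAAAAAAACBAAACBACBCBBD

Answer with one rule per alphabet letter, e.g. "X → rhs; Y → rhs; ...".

A->AA, B->CB, C->A, D->BD

  step 1 ⇒ step 2: CBABD ⇒ A·CB·AA·CB·BD
    A ↦ AA
    B ↦ CB
    C ↦ A
    D ↦ BD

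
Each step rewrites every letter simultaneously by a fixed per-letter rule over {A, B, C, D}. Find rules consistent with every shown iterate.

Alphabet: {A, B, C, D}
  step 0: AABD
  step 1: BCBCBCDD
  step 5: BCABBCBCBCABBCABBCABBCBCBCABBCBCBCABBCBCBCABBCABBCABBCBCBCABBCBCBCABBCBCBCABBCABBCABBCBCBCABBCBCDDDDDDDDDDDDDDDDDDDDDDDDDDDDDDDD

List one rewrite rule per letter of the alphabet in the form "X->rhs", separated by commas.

A->BC, B->BC, C->AB, D->DD

  step 0 ⇒ step 1: AABD ⇒ BC·BC·BC·DD
    A ↦ BC
    B ↦ BC
    D ↦ DD
    C ↦ AB  (constrained at step 1)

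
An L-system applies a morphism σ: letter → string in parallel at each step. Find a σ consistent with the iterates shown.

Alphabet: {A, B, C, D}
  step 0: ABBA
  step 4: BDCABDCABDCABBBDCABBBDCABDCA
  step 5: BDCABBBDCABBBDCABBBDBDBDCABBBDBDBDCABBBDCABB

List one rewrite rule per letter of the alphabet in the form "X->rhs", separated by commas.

A->BB, B->BD, C->A, D->C

  step 4 ⇒ step 5: BDCABDCABDCABBBDCABBBDCABDCA ⇒ BD·C·A·BB·BD·C·A·BB·BD·C·A·BB·BD·BD·BD·C·A·BB·BD·BD·BD·C·A·BB·BD·C·A·BB
    A ↦ BB
    B ↦ BD
    C ↦ A
    D ↦ C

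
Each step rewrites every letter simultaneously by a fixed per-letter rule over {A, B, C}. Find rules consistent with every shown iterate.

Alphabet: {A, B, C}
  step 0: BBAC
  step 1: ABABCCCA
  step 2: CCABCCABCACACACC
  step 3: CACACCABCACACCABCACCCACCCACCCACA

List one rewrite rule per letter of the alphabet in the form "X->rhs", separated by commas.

A->CC, B->AB, C->CA

  step 2 ⇒ step 3: CCABCCABCACACACC ⇒ CA·CA·CC·AB·CA·CA·CC·AB·CA·CC·CA·CC·CA·CC·CA·CA
    A ↦ CC
    B ↦ AB
    C ↦ CA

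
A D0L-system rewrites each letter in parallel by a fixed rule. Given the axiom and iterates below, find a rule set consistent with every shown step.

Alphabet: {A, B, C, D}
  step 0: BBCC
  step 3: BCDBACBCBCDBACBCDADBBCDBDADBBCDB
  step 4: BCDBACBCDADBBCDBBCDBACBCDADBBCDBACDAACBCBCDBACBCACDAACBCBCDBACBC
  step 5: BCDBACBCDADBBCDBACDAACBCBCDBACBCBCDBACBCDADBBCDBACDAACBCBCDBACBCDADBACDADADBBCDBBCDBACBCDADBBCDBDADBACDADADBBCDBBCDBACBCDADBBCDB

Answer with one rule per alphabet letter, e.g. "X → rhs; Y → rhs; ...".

A->DA, B->BC, C->DB, D->AC

  step 4 ⇒ step 5: BCDBACBCDADBBCDBBCDBACBCDADBBCDBACDAACBCBCDBACBCACDAACBCBCDBACBC ⇒ BC·DB·AC·BC·DA·DB·BC·DB·AC·DA·AC·BC·BC·DB·AC·BC·BC·DB·AC·BC·DA·DB·BC·DB·AC·DA·AC·BC·BC·DB·AC·BC·DA·DB·AC·DA·DA·DB·BC·DB·BC·DB·AC·BC·DA·DB·BC·DB·DA·DB·AC·DA·DA·DB·BC·DB·BC·DB·AC·BC·DA·DB·BC·DB
    A ↦ DA
    B ↦ BC
    C ↦ DB
    D ↦ AC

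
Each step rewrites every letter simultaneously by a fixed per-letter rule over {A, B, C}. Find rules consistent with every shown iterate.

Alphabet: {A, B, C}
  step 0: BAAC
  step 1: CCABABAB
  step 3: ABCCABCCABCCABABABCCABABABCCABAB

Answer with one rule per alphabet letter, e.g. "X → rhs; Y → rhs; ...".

A->AB, B->CC, C->AB

  step 0 ⇒ step 1: BAAC ⇒ CC·AB·AB·AB
    A ↦ AB
    B ↦ CC
    C ↦ AB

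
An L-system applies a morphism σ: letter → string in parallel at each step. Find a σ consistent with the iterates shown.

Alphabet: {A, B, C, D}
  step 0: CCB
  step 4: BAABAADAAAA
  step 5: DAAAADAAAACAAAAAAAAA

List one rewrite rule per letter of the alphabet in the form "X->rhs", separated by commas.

  step 4 ⇒ step 5: BAABAADAAAA ⇒ D·AA·AA·D·AA·AA·CA·AA·AA·AA·AA
    A ↦ AA
    B ↦ D
    D ↦ CA
    C ↦ B  (constrained at step 0)

A->AA, B->D, C->B, D->CA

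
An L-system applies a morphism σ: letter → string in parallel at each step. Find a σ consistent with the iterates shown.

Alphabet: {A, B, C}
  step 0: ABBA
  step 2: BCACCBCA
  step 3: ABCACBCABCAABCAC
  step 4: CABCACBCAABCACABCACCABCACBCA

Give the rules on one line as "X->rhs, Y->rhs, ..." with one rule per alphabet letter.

A->C, B->A, C->BCA

  step 3 ⇒ step 4: ABCACBCABCAABCAC ⇒ C·A·BCA·C·BCA·A·BCA·C·A·BCA·C·C·A·BCA·C·BCA
    A ↦ C
    B ↦ A
    C ↦ BCA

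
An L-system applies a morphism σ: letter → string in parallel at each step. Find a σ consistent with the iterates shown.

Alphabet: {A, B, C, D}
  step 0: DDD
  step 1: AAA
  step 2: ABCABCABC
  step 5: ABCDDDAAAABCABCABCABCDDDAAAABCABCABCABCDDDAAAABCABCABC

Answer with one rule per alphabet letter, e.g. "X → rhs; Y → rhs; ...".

A->ABC, B->D, C->DD, D->A

  step 1 ⇒ step 2: AAA ⇒ ABC·ABC·ABC
    A ↦ ABC
    B ↦ D  (constrained at step 2)
    C ↦ DD  (constrained at step 2)
  step 0 ⇒ step 1: DDD ⇒ A·A·A
    D ↦ A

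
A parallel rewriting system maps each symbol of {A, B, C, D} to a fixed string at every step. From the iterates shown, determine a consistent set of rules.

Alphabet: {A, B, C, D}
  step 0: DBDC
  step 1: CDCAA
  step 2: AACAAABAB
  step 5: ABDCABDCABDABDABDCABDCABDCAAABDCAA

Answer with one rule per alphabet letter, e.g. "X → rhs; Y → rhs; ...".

A->AB, B->D, C->AA, D->C

  step 1 ⇒ step 2: CDCAA ⇒ AA·C·AA·AB·AB
    A ↦ AB
    C ↦ AA
    D ↦ C
  step 0 ⇒ step 1: DBDC ⇒ C·D·C·AA
    B ↦ D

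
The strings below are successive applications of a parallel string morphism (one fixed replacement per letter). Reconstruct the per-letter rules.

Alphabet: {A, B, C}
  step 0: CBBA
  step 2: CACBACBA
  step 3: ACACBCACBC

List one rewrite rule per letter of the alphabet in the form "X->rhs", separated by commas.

A->C, B->CB, C->A

  step 2 ⇒ step 3: CACBACBA ⇒ A·C·A·CB·C·A·CB·C
    A ↦ C
    B ↦ CB
    C ↦ A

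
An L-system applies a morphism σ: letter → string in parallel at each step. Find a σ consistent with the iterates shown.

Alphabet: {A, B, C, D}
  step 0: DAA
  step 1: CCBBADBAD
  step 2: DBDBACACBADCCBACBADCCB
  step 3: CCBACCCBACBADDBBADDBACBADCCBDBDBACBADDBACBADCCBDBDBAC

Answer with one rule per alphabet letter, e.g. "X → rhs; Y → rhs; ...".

  step 2 ⇒ step 3: DBDBACACBADCCBACBADCCB ⇒ CCB·AC·CCB·AC·BAD·DB·BAD·DB·AC·BAD·CCB·DB·DB·AC·BAD·DB·AC·BAD·CCB·DB·DB·AC
    A ↦ BAD
    B ↦ AC
    C ↦ DB
    D ↦ CCB

A->BAD, B->AC, C->DB, D->CCB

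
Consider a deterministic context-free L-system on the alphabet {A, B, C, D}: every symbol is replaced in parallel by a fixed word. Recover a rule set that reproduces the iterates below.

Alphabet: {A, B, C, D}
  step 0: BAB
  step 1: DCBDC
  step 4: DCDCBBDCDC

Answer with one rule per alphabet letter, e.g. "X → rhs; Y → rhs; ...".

A->B, B->DC, C->A, D->A

  step 0 ⇒ step 1: BAB ⇒ DC·B·DC
    A ↦ B
    B ↦ DC
    C ↦ A  (constrained at step 1)
    D ↦ A  (constrained at step 1)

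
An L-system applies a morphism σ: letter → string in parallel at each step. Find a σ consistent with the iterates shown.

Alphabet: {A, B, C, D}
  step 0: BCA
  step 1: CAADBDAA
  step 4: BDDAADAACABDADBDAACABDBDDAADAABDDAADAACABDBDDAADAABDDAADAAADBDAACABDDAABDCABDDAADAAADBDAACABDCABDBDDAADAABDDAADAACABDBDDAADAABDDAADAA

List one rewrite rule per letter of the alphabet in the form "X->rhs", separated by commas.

  step 0 ⇒ step 1: BCA ⇒ CA·ADB·DAA
    A ↦ DAA
    B ↦ CA
    C ↦ ADB
    D ↦ BD  (constrained at step 1)

A->DAA, B->CA, C->ADB, D->BD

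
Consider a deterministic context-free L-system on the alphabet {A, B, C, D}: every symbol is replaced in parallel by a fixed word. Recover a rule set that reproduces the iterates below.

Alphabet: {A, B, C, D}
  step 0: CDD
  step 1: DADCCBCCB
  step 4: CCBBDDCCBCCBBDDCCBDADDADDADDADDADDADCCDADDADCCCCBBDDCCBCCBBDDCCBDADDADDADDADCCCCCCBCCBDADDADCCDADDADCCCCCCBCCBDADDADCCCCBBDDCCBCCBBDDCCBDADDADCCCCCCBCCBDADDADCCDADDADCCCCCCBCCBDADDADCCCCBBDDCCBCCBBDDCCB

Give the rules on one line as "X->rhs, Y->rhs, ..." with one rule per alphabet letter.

  step 0 ⇒ step 1: CDD ⇒ DAD·CCB·CCB
    C ↦ DAD
    D ↦ CCB
    A ↦ BDD  (constrained at step 1)
    B ↦ CC  (constrained at step 1)

A->BDD, B->CC, C->DAD, D->CCB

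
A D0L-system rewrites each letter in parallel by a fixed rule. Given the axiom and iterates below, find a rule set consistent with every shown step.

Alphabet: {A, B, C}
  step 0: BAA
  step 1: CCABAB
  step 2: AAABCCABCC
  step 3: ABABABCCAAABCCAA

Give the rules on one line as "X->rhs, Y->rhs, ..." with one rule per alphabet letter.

A->AB, B->CC, C->A

  step 2 ⇒ step 3: AAABCCABCC ⇒ AB·AB·AB·CC·A·A·AB·CC·A·A
    A ↦ AB
    B ↦ CC
    C ↦ A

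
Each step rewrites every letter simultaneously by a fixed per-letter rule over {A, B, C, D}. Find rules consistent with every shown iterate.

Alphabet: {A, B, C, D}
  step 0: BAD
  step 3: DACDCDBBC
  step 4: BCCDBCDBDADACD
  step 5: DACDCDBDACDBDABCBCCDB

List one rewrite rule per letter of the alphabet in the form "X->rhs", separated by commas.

  step 4 ⇒ step 5: BCCDBCDBDADACD ⇒ DA·CD·CD·B·DA·CD·B·DA·B·C·B·C·CD·B
    A ↦ C
    B ↦ DA
    C ↦ CD
    D ↦ B

A->C, B->DA, C->CD, D->B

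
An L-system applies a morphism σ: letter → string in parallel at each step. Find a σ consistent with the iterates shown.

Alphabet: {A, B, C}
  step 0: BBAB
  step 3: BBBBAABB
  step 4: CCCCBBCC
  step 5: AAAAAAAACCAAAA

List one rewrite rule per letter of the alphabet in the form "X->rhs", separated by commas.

  step 4 ⇒ step 5: CCCCBBCC ⇒ AA·AA·AA·AA·C·C·AA·AA
    B ↦ C
    C ↦ AA
  step 3 ⇒ step 4: BBBBAABB ⇒ C·C·C·C·B·B·C·C
    A ↦ B

A->B, B->C, C->AA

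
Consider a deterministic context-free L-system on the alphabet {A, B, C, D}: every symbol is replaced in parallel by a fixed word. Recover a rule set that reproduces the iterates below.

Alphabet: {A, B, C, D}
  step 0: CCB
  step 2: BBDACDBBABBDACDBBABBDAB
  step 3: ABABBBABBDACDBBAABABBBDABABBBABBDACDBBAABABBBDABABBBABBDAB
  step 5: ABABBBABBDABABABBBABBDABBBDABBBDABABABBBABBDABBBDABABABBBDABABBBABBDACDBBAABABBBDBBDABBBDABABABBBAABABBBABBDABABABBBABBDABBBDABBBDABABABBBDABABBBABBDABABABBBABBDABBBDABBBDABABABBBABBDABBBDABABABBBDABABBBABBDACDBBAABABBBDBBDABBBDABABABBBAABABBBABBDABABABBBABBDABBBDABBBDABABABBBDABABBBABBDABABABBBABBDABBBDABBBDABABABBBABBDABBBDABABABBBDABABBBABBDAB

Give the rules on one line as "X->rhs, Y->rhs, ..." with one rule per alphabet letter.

  step 2 ⇒ step 3: BBDACDBBABBDACDBBABBDAB ⇒ AB·AB·BBA·BBD·ACD·BBA·AB·AB·BBD·AB·AB·BBA·BBD·ACD·BBA·AB·AB·BBD·AB·AB·BBA·BBD·AB
    A ↦ BBD
    B ↦ AB
    C ↦ ACD
    D ↦ BBA

A->BBD, B->AB, C->ACD, D->BBA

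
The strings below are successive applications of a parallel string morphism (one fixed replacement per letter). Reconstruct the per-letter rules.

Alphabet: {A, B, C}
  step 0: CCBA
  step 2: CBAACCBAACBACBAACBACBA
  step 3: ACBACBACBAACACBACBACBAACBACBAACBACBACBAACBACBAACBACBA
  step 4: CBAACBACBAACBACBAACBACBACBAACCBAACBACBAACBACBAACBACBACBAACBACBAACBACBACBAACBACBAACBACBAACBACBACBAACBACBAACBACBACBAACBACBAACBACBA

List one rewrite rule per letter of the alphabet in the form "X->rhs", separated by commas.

  step 3 ⇒ step 4: ACBACBACBAACACBACBACBAACBACBAACBACBACBAACBACBAACBACBA ⇒ CBA·AC·BA·CBA·AC·BA·CBA·AC·BA·CBA·CBA·AC·CBA·AC·BA·CBA·AC·BA·CBA·AC·BA·CBA·CBA·AC·BA·CBA·AC·BA·CBA·CBA·AC·BA·CBA·AC·BA·CBA·AC·BA·CBA·CBA·AC·BA·CBA·AC·BA·CBA·CBA·AC·BA·CBA·AC·BA·CBA
    A ↦ CBA
    B ↦ BA
    C ↦ AC

A->CBA, B->BA, C->AC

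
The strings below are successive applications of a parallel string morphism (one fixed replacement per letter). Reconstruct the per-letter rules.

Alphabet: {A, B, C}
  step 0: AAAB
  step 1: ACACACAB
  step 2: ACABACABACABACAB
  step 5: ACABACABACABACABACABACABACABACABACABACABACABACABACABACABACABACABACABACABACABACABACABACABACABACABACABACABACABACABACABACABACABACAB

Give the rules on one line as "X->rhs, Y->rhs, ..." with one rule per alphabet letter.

  step 1 ⇒ step 2: ACACACAB ⇒ AC·AB·AC·AB·AC·AB·AC·AB
    A ↦ AC
    B ↦ AB
    C ↦ AB

A->AC, B->AB, C->AB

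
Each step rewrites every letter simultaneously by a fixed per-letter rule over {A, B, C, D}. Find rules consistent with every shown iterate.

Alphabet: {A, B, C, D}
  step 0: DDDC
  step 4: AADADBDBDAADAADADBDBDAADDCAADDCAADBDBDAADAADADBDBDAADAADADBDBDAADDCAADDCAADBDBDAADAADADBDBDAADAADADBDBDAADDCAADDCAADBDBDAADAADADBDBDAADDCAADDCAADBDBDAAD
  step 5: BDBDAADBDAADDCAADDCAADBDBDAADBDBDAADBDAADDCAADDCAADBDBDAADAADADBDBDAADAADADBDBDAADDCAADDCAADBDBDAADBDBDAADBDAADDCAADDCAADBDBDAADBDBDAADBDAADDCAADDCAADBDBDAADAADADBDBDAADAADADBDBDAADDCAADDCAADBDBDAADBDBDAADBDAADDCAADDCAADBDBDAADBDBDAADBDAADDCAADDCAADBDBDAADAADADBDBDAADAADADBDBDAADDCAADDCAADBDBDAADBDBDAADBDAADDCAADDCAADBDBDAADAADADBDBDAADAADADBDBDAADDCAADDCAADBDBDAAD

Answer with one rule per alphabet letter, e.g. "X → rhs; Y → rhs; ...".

A->BD, B->DC, C->AD, D->AAD

  step 4 ⇒ step 5: AADADBDBDAADAADADBDBDAADDCAADDCAADBDBDAADAADADBDBDAADAADADBDBDAADDCAADDCAADBDBDAADAADADBDBDAADAADADBDBDAADDCAADDCAADBDBDAADAADADBDBDAADDCAADDCAADBDBDAAD ⇒ BD·BD·AAD·BD·AAD·DC·AAD·DC·AAD·BD·BD·AAD·BD·BD·AAD·BD·AAD·DC·AAD·DC·AAD·BD·BD·AAD·AAD·AD·BD·BD·AAD·AAD·AD·BD·BD·AAD·DC·AAD·DC·AAD·BD·BD·AAD·BD·BD·AAD·BD·AAD·DC·AAD·DC·AAD·BD·BD·AAD·BD·BD·AAD·BD·AAD·DC·AAD·DC·AAD·BD·BD·AAD·AAD·AD·BD·BD·AAD·AAD·AD·BD·BD·AAD·DC·AAD·DC·AAD·BD·BD·AAD·BD·BD·AAD·BD·AAD·DC·AAD·DC·AAD·BD·BD·AAD·BD·BD·AAD·BD·AAD·DC·AAD·DC·AAD·BD·BD·AAD·AAD·AD·BD·BD·AAD·AAD·AD·BD·BD·AAD·DC·AAD·DC·AAD·BD·BD·AAD·BD·BD·AAD·BD·AAD·DC·AAD·DC·AAD·BD·BD·AAD·AAD·AD·BD·BD·AAD·AAD·AD·BD·BD·AAD·DC·AAD·DC·AAD·BD·BD·AAD
    A ↦ BD
    B ↦ DC
    C ↦ AD
    D ↦ AAD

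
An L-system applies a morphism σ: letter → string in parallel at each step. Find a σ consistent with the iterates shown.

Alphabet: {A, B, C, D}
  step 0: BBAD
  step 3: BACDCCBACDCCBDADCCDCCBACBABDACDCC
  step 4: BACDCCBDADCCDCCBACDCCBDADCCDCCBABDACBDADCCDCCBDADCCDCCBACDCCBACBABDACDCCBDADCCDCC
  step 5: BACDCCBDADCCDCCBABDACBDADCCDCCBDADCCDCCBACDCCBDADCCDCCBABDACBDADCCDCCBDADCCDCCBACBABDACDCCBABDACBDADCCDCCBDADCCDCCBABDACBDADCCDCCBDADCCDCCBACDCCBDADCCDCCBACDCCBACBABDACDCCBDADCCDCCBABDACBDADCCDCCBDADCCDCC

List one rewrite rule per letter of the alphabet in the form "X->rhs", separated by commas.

  step 4 ⇒ step 5: BACDCCBDADCCDCCBACDCCBDADCCDCCBABDACBDADCCDCCBDADCCDCCBACDCCBACBABDACDCCBDADCCDCC ⇒ BA·C·DCC·BDA·DCC·DCC·BA·BDA·C·BDA·DCC·DCC·BDA·DCC·DCC·BA·C·DCC·BDA·DCC·DCC·BA·BDA·C·BDA·DCC·DCC·BDA·DCC·DCC·BA·C·BA·BDA·C·DCC·BA·BDA·C·BDA·DCC·DCC·BDA·DCC·DCC·BA·BDA·C·BDA·DCC·DCC·BDA·DCC·DCC·BA·C·DCC·BDA·DCC·DCC·BA·C·DCC·BA·C·BA·BDA·C·DCC·BDA·DCC·DCC·BA·BDA·C·BDA·DCC·DCC·BDA·DCC·DCC
    A ↦ C
    B ↦ BA
    C ↦ DCC
    D ↦ BDA

A->C, B->BA, C->DCC, D->BDA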